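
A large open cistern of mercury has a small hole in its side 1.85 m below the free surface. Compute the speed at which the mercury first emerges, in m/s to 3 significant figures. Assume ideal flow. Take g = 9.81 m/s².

With the surface at rest and both surface and jet at atmospheric pressure, Bernoulli gives ρg h = ½ρv², so v = √(2gh) = √(2·9.81·1.85) = 6.02 m/s.

v ≈ 6.02 m/s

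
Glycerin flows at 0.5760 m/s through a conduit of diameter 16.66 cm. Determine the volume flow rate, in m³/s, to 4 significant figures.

Q = A·v = 0.02180 m² × 0.5760 m/s = 0.01256 m³/s.

0.01256 m³/s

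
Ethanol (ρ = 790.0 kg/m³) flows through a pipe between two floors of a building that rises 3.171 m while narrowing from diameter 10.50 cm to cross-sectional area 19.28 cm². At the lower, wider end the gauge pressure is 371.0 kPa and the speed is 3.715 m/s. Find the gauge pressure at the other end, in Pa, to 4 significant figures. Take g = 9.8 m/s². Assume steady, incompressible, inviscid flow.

241900 Pa

Mass conservation (A₁v₁ = A₂v₂) gives v₂ = 3.715 × 86.59/19.28 = 16.68 m/s.
Bernoulli: P₁ + ½ρv₁² + ρg h₁ = P₂ + ½ρv₂² + ρg h₂, so P₂ = P₁ + ½ρ(v₁² − v₂²) − ρg(h₂ − h₁).
P₂ = 371000 + ½·790.0·(3.715² − 16.68²) − 790.0·9.8·(+3.171) = 371000 + (-104500) − (24550) = 241900 Pa.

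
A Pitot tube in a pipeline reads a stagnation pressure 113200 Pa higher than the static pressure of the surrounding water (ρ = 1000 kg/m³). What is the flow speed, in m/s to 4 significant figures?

15.05 m/s

Bernoulli between the free stream and the stagnation point: ½ρv² = P_stag − P_static.
v = √(2ΔP/ρ) = √(2·113200/1000) = 15.05 m/s.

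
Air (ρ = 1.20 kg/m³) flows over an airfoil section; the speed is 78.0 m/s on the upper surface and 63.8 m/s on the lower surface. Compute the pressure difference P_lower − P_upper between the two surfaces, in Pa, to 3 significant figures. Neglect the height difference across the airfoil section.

1210 Pa

Bernoulli (same height): P_lower − P_upper = ½ρ(v_upper² − v_lower²).
ΔP = ½·1.20·(78.0² − 63.8²) = 1210 Pa.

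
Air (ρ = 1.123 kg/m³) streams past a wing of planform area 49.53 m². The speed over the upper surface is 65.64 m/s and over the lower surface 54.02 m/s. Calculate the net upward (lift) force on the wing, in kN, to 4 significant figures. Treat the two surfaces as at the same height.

F ≈ 38.67 kN

With equal heights on the two surfaces, Bernoulli gives P_lower − P_upper = ½ρ(v_upper² − v_lower²).
ΔP = ½·1.123·(65.64² − 54.02²) = 780.7 Pa.
Lift = ΔP · A = 780.7 × 49.53 = 38670 N.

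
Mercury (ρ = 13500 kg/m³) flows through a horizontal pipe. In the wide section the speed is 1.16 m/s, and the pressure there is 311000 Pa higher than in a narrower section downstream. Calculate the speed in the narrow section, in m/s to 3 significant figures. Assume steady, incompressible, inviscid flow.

With h₁ = h₂, rearranging Bernoulli gives v₂ = √(v₁² + 2ΔP/ρ).
v₂ = √(1.16² + 2·311000/13500) = √(1.35 + 46.1) = 6.89 m/s.

v₂ ≈ 6.89 m/s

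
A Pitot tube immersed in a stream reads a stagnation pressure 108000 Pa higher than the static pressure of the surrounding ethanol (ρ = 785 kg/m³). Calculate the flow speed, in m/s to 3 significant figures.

Bernoulli between the free stream and the stagnation point: ½ρv² = P_stag − P_static.
v = √(2ΔP/ρ) = √(2·108000/785) = 16.6 m/s.

v ≈ 16.6 m/s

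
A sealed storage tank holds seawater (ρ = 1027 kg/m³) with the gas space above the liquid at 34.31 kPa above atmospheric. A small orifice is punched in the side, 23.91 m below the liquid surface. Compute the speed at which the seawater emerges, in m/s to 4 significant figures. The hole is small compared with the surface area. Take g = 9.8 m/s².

Take point 1 at the surface (v₁ ≈ 0) and point 2 at the hole (at atmospheric pressure). Bernoulli: P₁ + ρg h = P_atm + ½ρv₂².
With P₁ − P_atm = 34310 Pa, v₂ = √(2gh + 2ΔP/ρ) = √(2·9.8·23.91 + 2·34310/1027) = 23.14 m/s.

v ≈ 23.14 m/s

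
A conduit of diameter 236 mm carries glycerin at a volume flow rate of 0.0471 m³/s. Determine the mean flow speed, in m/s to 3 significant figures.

1.08 m/s

Q = 0.0471 m³/s = 0.0471 m³/s.
v = Q/A = 0.0471 / 0.0437 = 1.08 m/s.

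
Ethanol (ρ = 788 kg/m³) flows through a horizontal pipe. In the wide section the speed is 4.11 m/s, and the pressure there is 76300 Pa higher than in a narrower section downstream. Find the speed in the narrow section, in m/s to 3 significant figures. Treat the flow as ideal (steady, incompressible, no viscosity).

v₂ ≈ 14.5 m/s

Along the level pipe P + ½ρv² is conserved, hence v₂² = v₁² + 2(P₁ − P₂)/ρ.
v₂ = √(4.11² + 2·76300/788) = √(16.9 + 194) = 14.5 m/s.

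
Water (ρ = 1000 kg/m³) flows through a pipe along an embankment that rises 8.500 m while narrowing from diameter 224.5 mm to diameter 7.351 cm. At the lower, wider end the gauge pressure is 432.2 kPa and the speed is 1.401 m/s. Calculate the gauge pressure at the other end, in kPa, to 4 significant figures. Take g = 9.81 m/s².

P₂ ≈ 264.4 kPa

Continuity gives A₁v₁ = A₂v₂, so v₂ = (395.8 cm²)/(42.44 cm²) × 1.401 m/s = 13.07 m/s.
Bernoulli: P₁ + ½ρv₁² + ρg h₁ = P₂ + ½ρv₂² + ρg h₂, so P₂ = P₁ + ½ρ(v₁² − v₂²) − ρg(h₂ − h₁).
P₂ = 432200 + ½·1000·(1.401² − 13.07²) − 1000·9.81·(+8.500) = 432200 + (-84390) − (83380) = 264400 Pa.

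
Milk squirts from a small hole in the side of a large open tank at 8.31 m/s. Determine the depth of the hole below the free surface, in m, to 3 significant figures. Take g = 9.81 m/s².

3.52 m

For a small hole in a large open tank, ½v² = gh, giving h = v²/(2g).
h = 8.31²/(2·9.81) = 69.1/19.62 = 3.52 m.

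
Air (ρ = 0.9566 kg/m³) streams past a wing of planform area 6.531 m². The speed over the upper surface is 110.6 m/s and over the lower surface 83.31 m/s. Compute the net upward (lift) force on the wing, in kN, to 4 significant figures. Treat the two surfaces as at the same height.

From P + ½ρv² = const at equal height, P_low − P_up = ½ρ(v_up² − v_low²).
ΔP = ½·0.9566·(110.6² − 83.31²) = 2531 Pa.
Lift = ΔP · A = 2531 × 6.531 = 16530 N.

F ≈ 16.53 kN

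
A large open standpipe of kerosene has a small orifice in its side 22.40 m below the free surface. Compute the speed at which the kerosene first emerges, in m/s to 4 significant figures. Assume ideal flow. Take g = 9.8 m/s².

Bernoulli from surface to hole (P equal, v_surface ≈ 0): v = √(2gh) = √(2×9.8×22.40) = 20.95 m/s.

20.95 m/s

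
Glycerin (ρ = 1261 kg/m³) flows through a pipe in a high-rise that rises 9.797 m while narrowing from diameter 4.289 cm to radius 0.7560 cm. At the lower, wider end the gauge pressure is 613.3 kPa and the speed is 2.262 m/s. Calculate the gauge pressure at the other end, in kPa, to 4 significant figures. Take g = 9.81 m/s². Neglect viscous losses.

Continuity gives A₁v₁ = A₂v₂, so v₂ = (14.45 cm²)/(1.796 cm²) × 2.262 m/s = 18.20 m/s.
Bernoulli: P₁ + ½ρv₁² + ρg h₁ = P₂ + ½ρv₂² + ρg h₂, so P₂ = P₁ + ½ρ(v₁² − v₂²) − ρg(h₂ − h₁).
P₂ = 613300 + ½·1261·(2.262² − 18.20²) − 1261·9.81·(+9.797) = 613300 + (-205600) − (121200) = 286500 Pa.

P₂ = 286.5 kPa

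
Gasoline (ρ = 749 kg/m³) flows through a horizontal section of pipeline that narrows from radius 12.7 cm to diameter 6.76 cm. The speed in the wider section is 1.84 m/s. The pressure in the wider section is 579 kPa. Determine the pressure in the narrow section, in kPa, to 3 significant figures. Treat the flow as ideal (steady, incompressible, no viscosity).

By continuity, v₂ = v₁·A₁/A₂ = 1.84·(507/35.9) = 26.0 m/s.
The pipe is horizontal, so Bernoulli reduces to P₁ + ½ρv₁² = P₂ + ½ρv₂².
P₂ = P₁ − ½ρ(v₂² − v₁²) = 579000 − ½·749·(26.0² − 1.84²) = 579000 − 251000 = 328000 Pa.

P₂ = 328 kPa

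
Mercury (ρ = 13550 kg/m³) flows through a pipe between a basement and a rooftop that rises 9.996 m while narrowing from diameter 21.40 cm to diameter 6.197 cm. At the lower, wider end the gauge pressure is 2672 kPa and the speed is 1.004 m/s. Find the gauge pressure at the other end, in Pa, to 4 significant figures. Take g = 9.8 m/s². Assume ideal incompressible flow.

Continuity gives A₁v₁ = A₂v₂, so v₂ = (359.7 cm²)/(30.16 cm²) × 1.004 m/s = 11.97 m/s.
Applying Bernoulli between the two ends and solving for P₂: P₂ = P₁ + ½ρ(v₁² − v₂²) − ρgΔh.
P₂ = 2672000 + ½·13550·(1.004² − 11.97²) − 13550·9.8·(+9.996) = 2672000 + (-964400) − (1327000) = 380300 Pa.

P₂ = 380300 Pa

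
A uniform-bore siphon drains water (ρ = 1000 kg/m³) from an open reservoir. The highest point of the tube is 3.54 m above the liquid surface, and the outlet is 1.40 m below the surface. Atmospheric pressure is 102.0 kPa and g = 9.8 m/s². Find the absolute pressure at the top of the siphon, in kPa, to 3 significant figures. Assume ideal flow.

Bernoulli surface→outlet gives ½v² = g·h_out, so v = √(2·9.8·1.40) = 5.24 m/s.
The bore is uniform, so the speed at the crest is the same v. Bernoulli surface→crest: P_atm = P_top + ½ρv² + ρg·h_top.
P_top = 102000 − ½·1000·5.24² − 1000·9.8·3.54 = 53600 Pa.

P_top = 53.6 kPa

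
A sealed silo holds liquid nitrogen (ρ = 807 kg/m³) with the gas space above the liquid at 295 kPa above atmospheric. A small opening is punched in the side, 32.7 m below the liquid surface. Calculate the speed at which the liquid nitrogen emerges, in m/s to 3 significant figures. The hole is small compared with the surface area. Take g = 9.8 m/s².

37.0 m/s

Take point 1 at the surface (v₁ ≈ 0) and point 2 at the hole (at atmospheric pressure). Bernoulli: P₁ + ρg h = P_atm + ½ρv₂².
With P₁ − P_atm = 295000 Pa, v₂ = √(2gh + 2ΔP/ρ) = √(2·9.8·32.7 + 2·295000/807) = 37.0 m/s.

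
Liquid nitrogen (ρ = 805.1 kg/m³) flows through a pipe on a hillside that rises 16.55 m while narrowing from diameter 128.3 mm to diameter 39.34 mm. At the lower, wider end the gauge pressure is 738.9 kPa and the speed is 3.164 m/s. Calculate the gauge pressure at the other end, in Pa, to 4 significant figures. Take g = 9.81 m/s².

P₂ ≈ 156300 Pa

Continuity gives A₁v₁ = A₂v₂, so v₂ = (129.3 cm²)/(12.16 cm²) × 3.164 m/s = 33.65 m/s.
Applying Bernoulli between the two ends and solving for P₂: P₂ = P₁ + ½ρ(v₁² − v₂²) − ρgΔh.
P₂ = 738900 + ½·805.1·(3.164² − 33.65²) − 805.1·9.81·(+16.55) = 738900 + (-451900) − (130700) = 156300 Pa.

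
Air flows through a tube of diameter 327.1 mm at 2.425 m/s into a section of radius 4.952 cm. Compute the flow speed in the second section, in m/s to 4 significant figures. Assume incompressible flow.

Mass conservation (A₁v₁ = A₂v₂) gives v₂ = 2.425 × 840.3/77.04 = 26.45 m/s.

v₂ ≈ 26.45 m/s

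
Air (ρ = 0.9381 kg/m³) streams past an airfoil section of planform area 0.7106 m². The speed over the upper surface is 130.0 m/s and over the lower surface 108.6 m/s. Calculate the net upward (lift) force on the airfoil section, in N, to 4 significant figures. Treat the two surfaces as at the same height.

From P + ½ρv² = const at equal height, P_low − P_up = ½ρ(v_up² − v_low²).
ΔP = ½·0.9381·(130.0² − 108.6²) = 2395 Pa.
Lift = ΔP · A = 2395 × 0.7106 = 1702 N.

1702 N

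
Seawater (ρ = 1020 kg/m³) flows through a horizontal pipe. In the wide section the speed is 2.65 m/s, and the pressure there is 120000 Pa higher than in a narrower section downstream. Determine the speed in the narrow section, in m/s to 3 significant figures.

Along the level pipe P + ½ρv² is conserved, hence v₂² = v₁² + 2(P₁ − P₂)/ρ.
v₂ = √(2.65² + 2·120000/1020) = √(7.02 + 235) = 15.6 m/s.

15.6 m/s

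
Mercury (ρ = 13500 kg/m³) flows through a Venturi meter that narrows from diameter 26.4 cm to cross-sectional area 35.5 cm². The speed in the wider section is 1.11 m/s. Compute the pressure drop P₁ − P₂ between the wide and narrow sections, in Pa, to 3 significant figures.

By continuity, v₂ = v₁·A₁/A₂ = 1.11·(547/35.5) = 17.1 m/s.
The pipe is horizontal, so Bernoulli reduces to P₁ + ½ρv₁² = P₂ + ½ρv₂².
P₁ − P₂ = ½·13500·(17.1² − 1.11²) = ½·13500·292 = 1970000 Pa.

1970000 Pa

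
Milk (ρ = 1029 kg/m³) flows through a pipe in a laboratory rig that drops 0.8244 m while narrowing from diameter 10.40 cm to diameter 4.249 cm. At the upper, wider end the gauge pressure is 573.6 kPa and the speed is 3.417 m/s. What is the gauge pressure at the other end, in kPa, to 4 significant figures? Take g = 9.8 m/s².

Mass conservation (A₁v₁ = A₂v₂) gives v₂ = 3.417 × 84.95/14.18 = 20.47 m/s.
Bernoulli: P₁ + ½ρv₁² + ρg h₁ = P₂ + ½ρv₂² + ρg h₂, so P₂ = P₁ + ½ρ(v₁² − v₂²) − ρg(h₂ − h₁).
P₂ = 573600 + ½·1029·(3.417² − 20.47²) − 1029·9.8·(−0.8244) = 573600 + (-209600) − (-8313) = 372300 Pa.

P₂ ≈ 372.3 kPa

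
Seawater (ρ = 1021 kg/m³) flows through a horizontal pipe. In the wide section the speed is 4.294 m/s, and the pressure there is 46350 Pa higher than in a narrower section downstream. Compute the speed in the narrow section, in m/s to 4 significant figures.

With h₁ = h₂, rearranging Bernoulli gives v₂ = √(v₁² + 2ΔP/ρ).
v₂ = √(4.294² + 2·46350/1021) = √(18.44 + 90.79) = 10.45 m/s.

10.45 m/s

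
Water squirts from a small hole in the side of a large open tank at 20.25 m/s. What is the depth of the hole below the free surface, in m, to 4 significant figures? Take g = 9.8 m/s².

h = 20.92 m

For a small hole in a large open tank, ½v² = gh, giving h = v²/(2g).
h = 20.25²/(2·9.8) = 410.1/19.60 = 20.92 m.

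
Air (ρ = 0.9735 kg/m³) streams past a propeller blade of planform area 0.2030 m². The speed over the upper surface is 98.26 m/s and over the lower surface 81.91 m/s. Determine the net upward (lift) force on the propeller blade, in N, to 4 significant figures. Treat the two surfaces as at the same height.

With equal heights on the two surfaces, Bernoulli gives P_lower − P_upper = ½ρ(v_upper² − v_lower²).
ΔP = ½·0.9735·(98.26² − 81.91²) = 1434 Pa.
Lift = ΔP · A = 1434 × 0.2030 = 291.1 N.

F = 291.1 N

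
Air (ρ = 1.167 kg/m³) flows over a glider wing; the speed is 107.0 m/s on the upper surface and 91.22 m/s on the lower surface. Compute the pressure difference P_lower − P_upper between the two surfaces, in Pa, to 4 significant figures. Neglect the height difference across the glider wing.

1825 Pa

Bernoulli (same height): P_lower − P_upper = ½ρ(v_upper² − v_lower²).
ΔP = ½·1.167·(107.0² − 91.22²) = 1825 Pa.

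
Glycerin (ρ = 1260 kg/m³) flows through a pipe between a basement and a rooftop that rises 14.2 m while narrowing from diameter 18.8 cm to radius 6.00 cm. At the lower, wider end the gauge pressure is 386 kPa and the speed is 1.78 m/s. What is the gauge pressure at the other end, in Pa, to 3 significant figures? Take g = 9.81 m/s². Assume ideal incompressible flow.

The volume flow rate is constant, so v₂ = (A₁/A₂)v₁ = (278/113)·1.78 = 4.37 m/s.
Applying Bernoulli between the two ends and solving for P₂: P₂ = P₁ + ½ρ(v₁² − v₂²) − ρgΔh.
P₂ = 386000 + ½·1260·(1.78² − 4.37²) − 1260·9.81·(+14.2) = 386000 + (-10000) − (176000) = 200000 Pa.

P₂ ≈ 200000 Pa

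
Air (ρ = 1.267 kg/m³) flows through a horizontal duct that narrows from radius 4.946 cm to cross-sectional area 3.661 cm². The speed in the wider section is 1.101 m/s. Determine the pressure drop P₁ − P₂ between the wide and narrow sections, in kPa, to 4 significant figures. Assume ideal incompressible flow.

The volume flow rate is constant, so v₂ = (A₁/A₂)v₁ = (76.85/3.661)·1.101 = 23.11 m/s.
The pipe is horizontal, so Bernoulli reduces to P₁ + ½ρv₁² = P₂ + ½ρv₂².
P₁ − P₂ = ½·1.267·(23.11² − 1.101²) = ½·1.267·533.0 = 337.6 Pa.

ΔP = 0.3376 kPa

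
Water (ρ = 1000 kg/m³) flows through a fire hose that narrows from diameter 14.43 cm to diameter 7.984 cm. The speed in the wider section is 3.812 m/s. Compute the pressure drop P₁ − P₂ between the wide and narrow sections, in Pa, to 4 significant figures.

The volume flow rate is constant, so v₂ = (A₁/A₂)v₁ = (163.5/50.06)·3.812 = 12.45 m/s.
Along the horizontal streamline, P + ½ρv² is constant.
P₁ − P₂ = ½·1000·(12.45² − 3.812²) = ½·1000·140.5 = 70260 Pa.

ΔP ≈ 70260 Pa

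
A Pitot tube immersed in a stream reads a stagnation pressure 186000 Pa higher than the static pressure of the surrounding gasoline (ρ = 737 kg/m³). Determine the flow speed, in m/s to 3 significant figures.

v = 22.5 m/s

Bernoulli between the free stream and the stagnation point: ½ρv² = P_stag − P_static.
v = √(2ΔP/ρ) = √(2·186000/737) = 22.5 m/s.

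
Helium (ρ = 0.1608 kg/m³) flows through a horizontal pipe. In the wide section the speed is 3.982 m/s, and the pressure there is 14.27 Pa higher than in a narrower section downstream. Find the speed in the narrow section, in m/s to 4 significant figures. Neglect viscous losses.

v₂ ≈ 13.90 m/s

With h₁ = h₂, rearranging Bernoulli gives v₂ = √(v₁² + 2ΔP/ρ).
v₂ = √(3.982² + 2·14.27/0.1608) = √(15.86 + 177.5) = 13.90 m/s.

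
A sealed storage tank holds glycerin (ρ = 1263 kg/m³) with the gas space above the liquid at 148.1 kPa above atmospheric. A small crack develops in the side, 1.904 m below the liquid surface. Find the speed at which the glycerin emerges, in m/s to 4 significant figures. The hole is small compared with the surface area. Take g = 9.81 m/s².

Take point 1 at the surface (v₁ ≈ 0) and point 2 at the hole (at atmospheric pressure). Bernoulli: P₁ + ρg h = P_atm + ½ρv₂².
With P₁ − P_atm = 148100 Pa, v₂ = √(2gh + 2ΔP/ρ) = √(2·9.81·1.904 + 2·148100/1263) = 16.49 m/s.

16.49 m/s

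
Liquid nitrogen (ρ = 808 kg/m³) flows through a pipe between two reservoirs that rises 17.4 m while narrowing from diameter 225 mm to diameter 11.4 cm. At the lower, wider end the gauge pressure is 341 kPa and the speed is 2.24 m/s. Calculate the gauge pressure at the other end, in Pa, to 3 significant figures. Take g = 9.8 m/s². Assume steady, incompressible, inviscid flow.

174000 Pa

Continuity gives A₁v₁ = A₂v₂, so v₂ = (398 cm²)/(102 cm²) × 2.24 m/s = 8.73 m/s.
Energy conservation along the streamline gives P₂ = P₁ − ½ρ(v₂² − v₁²) − ρg(h₂ − h₁).
P₂ = 341000 + ½·808·(2.24² − 8.73²) − 808·9.8·(+17.4) = 341000 + (-28700) − (138000) = 174000 Pa.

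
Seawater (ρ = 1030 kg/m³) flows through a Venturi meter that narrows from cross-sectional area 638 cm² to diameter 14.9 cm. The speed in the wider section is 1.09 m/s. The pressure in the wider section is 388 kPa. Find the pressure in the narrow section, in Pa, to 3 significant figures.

Continuity gives A₁v₁ = A₂v₂, so v₂ = (638 cm²)/(174 cm²) × 1.09 m/s = 3.99 m/s.
With no height change, Bernoulli's equation is P₁ + ½ρv₁² = P₂ + ½ρv₂².
P₂ = P₁ − ½ρ(v₂² − v₁²) = 388000 − ½·1030·(3.99² − 1.09²) = 388000 − 7580 = 380000 Pa.

P₂ = 380000 Pa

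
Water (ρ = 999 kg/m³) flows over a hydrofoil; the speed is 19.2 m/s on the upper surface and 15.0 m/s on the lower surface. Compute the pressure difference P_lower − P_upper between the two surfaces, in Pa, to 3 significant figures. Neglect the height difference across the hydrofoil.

Bernoulli (same height): P_lower − P_upper = ½ρ(v_upper² − v_lower²).
ΔP = ½·999·(19.2² − 15.0²) = 71700 Pa.

ΔP ≈ 71700 Pa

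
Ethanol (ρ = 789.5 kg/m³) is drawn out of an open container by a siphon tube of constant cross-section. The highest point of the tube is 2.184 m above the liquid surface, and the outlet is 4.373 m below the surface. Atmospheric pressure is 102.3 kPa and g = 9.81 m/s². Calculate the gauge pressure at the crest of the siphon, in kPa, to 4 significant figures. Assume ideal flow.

-50.78 kPa

From the surface to the outlet (both open to atmosphere, surface at rest): v = √(2g·h_out) = √(2·9.81·4.373) = 9.263 m/s.
With constant cross-section the crest speed equals v; applying Bernoulli from the surface up to the crest, P_top = P_atm − ½ρv² − ρg·h_top.
P_top = 102300 − ½·789.5·9.263² − 789.5·9.81·2.184 = 51520 Pa. So P_gauge = P_top − P_atm = -50780 Pa.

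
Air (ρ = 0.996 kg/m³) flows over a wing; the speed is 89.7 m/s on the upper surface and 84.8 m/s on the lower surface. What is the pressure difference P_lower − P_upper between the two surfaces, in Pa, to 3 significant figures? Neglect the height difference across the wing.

Bernoulli (same height): P_lower − P_upper = ½ρ(v_upper² − v_lower²).
ΔP = ½·0.996·(89.7² − 84.8²) = 426 Pa.

ΔP = 426 Pa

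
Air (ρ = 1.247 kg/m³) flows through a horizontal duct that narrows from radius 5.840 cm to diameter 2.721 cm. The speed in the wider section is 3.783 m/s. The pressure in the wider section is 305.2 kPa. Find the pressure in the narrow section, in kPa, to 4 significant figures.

P₂ ≈ 302.2 kPa

Mass conservation (A₁v₁ = A₂v₂) gives v₂ = 3.783 × 107.1/5.815 = 69.71 m/s.
Along the horizontal streamline, P + ½ρv² is constant.
P₂ = P₁ − ½ρ(v₂² − v₁²) = 305200 − ½·1.247·(69.71² − 3.783²) = 305200 − 3021 = 302200 Pa.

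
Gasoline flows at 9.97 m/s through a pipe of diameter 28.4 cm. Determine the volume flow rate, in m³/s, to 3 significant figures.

0.632 m³/s

Q = A·v = 0.0633 m² × 9.97 m/s = 0.632 m³/s.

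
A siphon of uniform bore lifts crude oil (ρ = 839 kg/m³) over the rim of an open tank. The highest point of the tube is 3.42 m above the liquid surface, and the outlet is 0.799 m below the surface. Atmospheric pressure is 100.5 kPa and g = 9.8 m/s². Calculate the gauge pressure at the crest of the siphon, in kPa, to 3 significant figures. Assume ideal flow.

-34.7 kPa

From the surface to the outlet (both open to atmosphere, surface at rest): v = √(2g·h_out) = √(2·9.8·0.799) = 3.96 m/s.
With constant cross-section the crest speed equals v; applying Bernoulli from the surface up to the crest, P_top = P_atm − ½ρv² − ρg·h_top.
P_top = 100500 − ½·839·3.96² − 839·9.8·3.42 = 65800 Pa. So P_gauge = P_top − P_atm = -34700 Pa.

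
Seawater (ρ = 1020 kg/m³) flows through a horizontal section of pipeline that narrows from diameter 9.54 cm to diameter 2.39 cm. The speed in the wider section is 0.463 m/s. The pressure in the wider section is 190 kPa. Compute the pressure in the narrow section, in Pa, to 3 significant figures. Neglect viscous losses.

Continuity gives A₁v₁ = A₂v₂, so v₂ = (71.5 cm²)/(4.49 cm²) × 0.463 m/s = 7.38 m/s.
Along the horizontal streamline, P + ½ρv² is constant.
P₂ = P₁ − ½ρ(v₂² − v₁²) = 190000 − ½·1020·(7.38² − 0.463²) = 190000 − 27600 = 162000 Pa.

P₂ ≈ 162000 Pa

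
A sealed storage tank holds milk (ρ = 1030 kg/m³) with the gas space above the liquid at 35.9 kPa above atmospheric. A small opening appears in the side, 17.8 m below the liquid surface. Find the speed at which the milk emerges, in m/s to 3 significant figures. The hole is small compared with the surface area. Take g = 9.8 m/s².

v ≈ 20.5 m/s

Take point 1 at the surface (v₁ ≈ 0) and point 2 at the hole (at atmospheric pressure). Bernoulli: P₁ + ρg h = P_atm + ½ρv₂².
With P₁ − P_atm = 35900 Pa, v₂ = √(2gh + 2ΔP/ρ) = √(2·9.8·17.8 + 2·35900/1030) = 20.5 m/s.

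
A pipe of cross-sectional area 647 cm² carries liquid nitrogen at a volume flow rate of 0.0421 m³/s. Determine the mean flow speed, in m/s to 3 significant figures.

Q = 0.0421 m³/s = 0.0421 m³/s.
v = Q/A = 0.0421 / 0.0647 = 0.651 m/s.

v ≈ 0.651 m/s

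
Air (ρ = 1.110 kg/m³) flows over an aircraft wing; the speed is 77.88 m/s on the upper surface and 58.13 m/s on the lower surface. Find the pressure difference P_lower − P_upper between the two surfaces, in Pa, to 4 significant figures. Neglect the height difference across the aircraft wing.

The pressure is lower where the speed is higher: ΔP = ½ρ(v_up² − v_low²).
ΔP = ½·1.110·(77.88² − 58.13²) = 1491 Pa.

ΔP ≈ 1491 Pa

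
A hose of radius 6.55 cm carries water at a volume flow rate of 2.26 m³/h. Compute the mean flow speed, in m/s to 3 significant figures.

Q = 2.26 m³/h = 0.000628 m³/s.
v = Q/A = 0.000628 / 0.0135 = 0.0466 m/s.

v = 0.0466 m/s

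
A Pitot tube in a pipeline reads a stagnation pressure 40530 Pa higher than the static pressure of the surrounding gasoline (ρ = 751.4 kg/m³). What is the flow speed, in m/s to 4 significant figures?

v = 10.39 m/s

Bernoulli between the free stream and the stagnation point: ½ρv² = P_stag − P_static.
v = √(2ΔP/ρ) = √(2·40530/751.4) = 10.39 m/s.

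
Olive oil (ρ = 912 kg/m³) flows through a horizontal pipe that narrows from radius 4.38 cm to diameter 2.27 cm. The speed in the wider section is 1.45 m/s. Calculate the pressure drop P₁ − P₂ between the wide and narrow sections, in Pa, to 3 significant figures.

212000 Pa

By continuity, v₂ = v₁·A₁/A₂ = 1.45·(60.3/4.05) = 21.6 m/s.
The pipe is horizontal, so Bernoulli reduces to P₁ + ½ρv₁² = P₂ + ½ρv₂².
P₁ − P₂ = ½·912·(21.6² − 1.45²) = ½·912·464 = 212000 Pa.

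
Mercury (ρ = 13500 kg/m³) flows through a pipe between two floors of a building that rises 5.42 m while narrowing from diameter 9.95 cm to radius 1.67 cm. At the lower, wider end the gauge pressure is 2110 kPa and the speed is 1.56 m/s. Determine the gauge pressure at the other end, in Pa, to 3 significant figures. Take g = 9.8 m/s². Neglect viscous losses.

P₂ = 116000 Pa

The volume flow rate is constant, so v₂ = (A₁/A₂)v₁ = (77.8/8.76)·1.56 = 13.8 m/s.
Bernoulli: P₁ + ½ρv₁² + ρg h₁ = P₂ + ½ρv₂² + ρg h₂, so P₂ = P₁ + ½ρ(v₁² − v₂²) − ρg(h₂ − h₁).
P₂ = 2110000 + ½·13500·(1.56² − 13.8²) − 13500·9.8·(+5.42) = 2110000 + (-1280000) − (717000) = 116000 Pa.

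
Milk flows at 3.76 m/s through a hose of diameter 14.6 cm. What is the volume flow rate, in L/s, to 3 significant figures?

Q = A·v = 0.0167 m² × 3.76 m/s = 0.0629 m³/s.
Converting: 0.0629 m³/s × 1000 = 62.9 L/s.

Q ≈ 62.9 L/s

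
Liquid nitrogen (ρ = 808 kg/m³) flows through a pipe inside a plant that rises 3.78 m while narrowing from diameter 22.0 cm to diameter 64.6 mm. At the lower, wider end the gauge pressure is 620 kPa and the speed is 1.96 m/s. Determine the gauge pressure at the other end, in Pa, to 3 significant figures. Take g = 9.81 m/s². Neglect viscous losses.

Mass conservation (A₁v₁ = A₂v₂) gives v₂ = 1.96 × 380/32.8 = 22.7 m/s.
Bernoulli: P₁ + ½ρv₁² + ρg h₁ = P₂ + ½ρv₂² + ρg h₂, so P₂ = P₁ + ½ρ(v₁² − v₂²) − ρg(h₂ − h₁).
P₂ = 620000 + ½·808·(1.96² − 22.7²) − 808·9.81·(+3.78) = 620000 + (-207000) − (30000) = 383000 Pa.

P₂ ≈ 383000 Pa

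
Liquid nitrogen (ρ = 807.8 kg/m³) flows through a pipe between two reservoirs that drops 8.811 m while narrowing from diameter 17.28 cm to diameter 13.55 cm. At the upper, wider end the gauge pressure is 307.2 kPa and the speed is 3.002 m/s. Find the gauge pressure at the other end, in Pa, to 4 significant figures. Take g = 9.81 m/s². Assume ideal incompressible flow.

The volume flow rate is constant, so v₂ = (A₁/A₂)v₁ = (234.5/144.2)·3.002 = 4.882 m/s.
Bernoulli: P₁ + ½ρv₁² + ρg h₁ = P₂ + ½ρv₂² + ρg h₂, so P₂ = P₁ + ½ρ(v₁² − v₂²) − ρg(h₂ − h₁).
P₂ = 307200 + ½·807.8·(3.002² − 4.882²) − 807.8·9.81·(−8.811) = 307200 + (-5988) − (-69820) = 371000 Pa.

371000 Pa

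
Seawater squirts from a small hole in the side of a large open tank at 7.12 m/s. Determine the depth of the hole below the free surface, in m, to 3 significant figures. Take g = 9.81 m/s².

Inverting v = √(2gh) gives h = v² / 2g.
h = 7.12²/(2·9.81) = 50.7/19.62 = 2.58 m.

h ≈ 2.58 m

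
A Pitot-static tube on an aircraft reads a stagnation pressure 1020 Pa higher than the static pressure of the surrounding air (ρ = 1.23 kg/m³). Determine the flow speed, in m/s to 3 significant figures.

Bernoulli between the free stream and the stagnation point: ½ρv² = P_stag − P_static.
v = √(2ΔP/ρ) = √(2·1020/1.23) = 40.7 m/s.

40.7 m/s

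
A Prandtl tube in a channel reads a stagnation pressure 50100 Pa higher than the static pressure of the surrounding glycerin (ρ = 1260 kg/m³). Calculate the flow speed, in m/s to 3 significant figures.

The dynamic pressure equals the rise in static pressure at the stagnation point: ΔP = ½ρv².
v = √(2ΔP/ρ) = √(2·50100/1260) = 8.92 m/s.

v ≈ 8.92 m/s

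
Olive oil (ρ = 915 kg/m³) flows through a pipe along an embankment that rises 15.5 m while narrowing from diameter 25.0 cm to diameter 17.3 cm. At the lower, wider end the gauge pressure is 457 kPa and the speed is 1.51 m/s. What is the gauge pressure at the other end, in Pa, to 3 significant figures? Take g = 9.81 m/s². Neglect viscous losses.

314000 Pa

By continuity, v₂ = v₁·A₁/A₂ = 1.51·(491/235) = 3.15 m/s.
Bernoulli: P₁ + ½ρv₁² + ρg h₁ = P₂ + ½ρv₂² + ρg h₂, so P₂ = P₁ + ½ρ(v₁² − v₂²) − ρg(h₂ − h₁).
P₂ = 457000 + ½·915·(1.51² − 3.15²) − 915·9.81·(+15.5) = 457000 + (-3510) − (139000) = 314000 Pa.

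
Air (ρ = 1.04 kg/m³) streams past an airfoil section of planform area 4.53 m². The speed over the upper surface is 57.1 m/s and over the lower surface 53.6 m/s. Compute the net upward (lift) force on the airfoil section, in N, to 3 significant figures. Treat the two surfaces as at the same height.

913 N

The faster flow above has the lower pressure; Bernoulli (same height) gives ΔP = ½ρ(v_up² − v_low²).
ΔP = ½·1.04·(57.1² − 53.6²) = 201 Pa.
Lift = ΔP · A = 201 × 4.53 = 913 N.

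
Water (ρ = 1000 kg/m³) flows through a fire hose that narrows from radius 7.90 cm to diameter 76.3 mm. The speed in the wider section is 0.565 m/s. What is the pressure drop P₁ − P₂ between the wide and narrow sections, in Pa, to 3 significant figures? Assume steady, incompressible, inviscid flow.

ΔP = 2780 Pa

The volume flow rate is constant, so v₂ = (A₁/A₂)v₁ = (196/45.7)·0.565 = 2.42 m/s.
Bernoulli (h₁ = h₂): P₁ − P₂ = ½ρ(v₂² − v₁²).
P₁ − P₂ = ½·1000·(2.42² − 0.565²) = ½·1000·5.55 = 2780 Pa.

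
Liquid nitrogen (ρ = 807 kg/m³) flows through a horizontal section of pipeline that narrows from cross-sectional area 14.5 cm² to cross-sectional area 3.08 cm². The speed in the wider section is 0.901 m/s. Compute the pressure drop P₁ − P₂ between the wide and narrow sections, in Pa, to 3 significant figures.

6930 Pa

Continuity gives A₁v₁ = A₂v₂, so v₂ = (14.5 cm²)/(3.08 cm²) × 0.901 m/s = 4.24 m/s.
The pipe is horizontal, so Bernoulli reduces to P₁ + ½ρv₁² = P₂ + ½ρv₂².
P₁ − P₂ = ½·807·(4.24² − 0.901²) = ½·807·17.2 = 6930 Pa.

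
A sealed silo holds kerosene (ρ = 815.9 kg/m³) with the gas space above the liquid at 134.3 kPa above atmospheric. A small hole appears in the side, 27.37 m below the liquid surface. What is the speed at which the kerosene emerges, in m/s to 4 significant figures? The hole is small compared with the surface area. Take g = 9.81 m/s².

v = 29.43 m/s

Take point 1 at the surface (v₁ ≈ 0) and point 2 at the hole (at atmospheric pressure). Bernoulli: P₁ + ρg h = P_atm + ½ρv₂².
With P₁ − P_atm = 134300 Pa, v₂ = √(2gh + 2ΔP/ρ) = √(2·9.81·27.37 + 2·134300/815.9) = 29.43 m/s.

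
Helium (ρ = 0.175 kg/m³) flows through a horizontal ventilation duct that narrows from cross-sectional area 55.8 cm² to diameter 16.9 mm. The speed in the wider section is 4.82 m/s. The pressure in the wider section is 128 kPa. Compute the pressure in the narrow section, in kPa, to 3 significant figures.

127 kPa

Continuity gives A₁v₁ = A₂v₂, so v₂ = (55.8 cm²)/(2.24 cm²) × 4.82 m/s = 120 m/s.
With no height change, Bernoulli's equation is P₁ + ½ρv₁² = P₂ + ½ρv₂².
P₂ = P₁ − ½ρ(v₂² − v₁²) = 128000 − ½·0.175·(120² − 4.82²) = 128000 − 1260 = 127000 Pa.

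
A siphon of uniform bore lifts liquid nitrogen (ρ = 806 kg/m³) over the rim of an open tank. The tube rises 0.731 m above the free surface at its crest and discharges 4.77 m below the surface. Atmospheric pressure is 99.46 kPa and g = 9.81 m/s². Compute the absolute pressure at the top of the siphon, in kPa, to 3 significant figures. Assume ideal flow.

56.0 kPa

Bernoulli surface→outlet gives ½v² = g·h_out, so v = √(2·9.81·4.77) = 9.67 m/s.
The bore is uniform, so the speed at the crest is the same v. Bernoulli surface→crest: P_atm = P_top + ½ρv² + ρg·h_top.
P_top = 99460 − ½·806·9.67² − 806·9.81·0.731 = 56000 Pa.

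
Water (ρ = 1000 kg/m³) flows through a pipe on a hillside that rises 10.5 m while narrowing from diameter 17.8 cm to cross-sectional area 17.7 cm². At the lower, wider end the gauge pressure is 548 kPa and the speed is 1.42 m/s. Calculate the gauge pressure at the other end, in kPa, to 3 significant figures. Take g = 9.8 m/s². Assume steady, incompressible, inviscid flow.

By continuity, v₂ = v₁·A₁/A₂ = 1.42·(249/17.7) = 20.0 m/s.
Energy conservation along the streamline gives P₂ = P₁ − ½ρ(v₂² − v₁²) − ρg(h₂ − h₁).
P₂ = 548000 + ½·1000·(1.42² − 20.0²) − 1000·9.8·(+10.5) = 548000 + (-198000) − (103000) = 247000 Pa.

P₂ ≈ 247 kPa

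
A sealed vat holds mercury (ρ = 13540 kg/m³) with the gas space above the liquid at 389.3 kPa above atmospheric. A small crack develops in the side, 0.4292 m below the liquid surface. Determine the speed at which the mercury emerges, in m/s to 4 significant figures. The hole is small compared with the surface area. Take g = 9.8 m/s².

Take point 1 at the surface (v₁ ≈ 0) and point 2 at the hole (at atmospheric pressure). Bernoulli: P₁ + ρg h = P_atm + ½ρv₂².
With P₁ − P_atm = 389300 Pa, v₂ = √(2gh + 2ΔP/ρ) = √(2·9.8·0.4292 + 2·389300/13540) = 8.119 m/s.

v = 8.119 m/s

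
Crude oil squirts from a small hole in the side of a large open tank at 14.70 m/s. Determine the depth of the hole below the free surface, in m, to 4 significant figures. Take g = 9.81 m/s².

Inverting v = √(2gh) gives h = v² / 2g.
h = 14.70²/(2·9.81) = 216.1/19.62 = 11.01 m.

h = 11.01 m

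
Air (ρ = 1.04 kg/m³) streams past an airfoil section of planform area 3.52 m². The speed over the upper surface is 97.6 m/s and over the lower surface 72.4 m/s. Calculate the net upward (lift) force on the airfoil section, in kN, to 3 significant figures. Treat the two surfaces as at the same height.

From P + ½ρv² = const at equal height, P_low − P_up = ½ρ(v_up² − v_low²).
ΔP = ½·1.04·(97.6² − 72.4²) = 2230 Pa.
Lift = ΔP · A = 2230 × 3.52 = 7840 N.

7.84 kN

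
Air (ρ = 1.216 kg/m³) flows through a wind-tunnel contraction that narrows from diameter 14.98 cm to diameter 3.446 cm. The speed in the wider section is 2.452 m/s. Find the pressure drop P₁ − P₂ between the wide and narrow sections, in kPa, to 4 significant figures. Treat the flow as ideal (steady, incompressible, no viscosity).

By continuity, v₂ = v₁·A₁/A₂ = 2.452·(176.2/9.327) = 46.34 m/s.
Along the horizontal streamline, P + ½ρv² is constant.
P₁ − P₂ = ½·1.216·(46.34² − 2.452²) = ½·1.216·2141 = 1302 Pa.

ΔP ≈ 1.302 kPa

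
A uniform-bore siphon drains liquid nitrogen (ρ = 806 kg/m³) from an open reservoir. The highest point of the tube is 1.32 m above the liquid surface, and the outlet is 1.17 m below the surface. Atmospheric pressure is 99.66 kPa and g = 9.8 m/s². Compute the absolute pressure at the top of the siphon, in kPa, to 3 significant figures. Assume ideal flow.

The outlet speed comes from Torricelli: v = √(2g·1.17) = 4.79 m/s.
The bore is uniform, so the speed at the crest is the same v. Bernoulli surface→crest: P_atm = P_top + ½ρv² + ρg·h_top.
P_top = 99660 − ½·806·4.79² − 806·9.8·1.32 = 80000 Pa.

80.0 kPa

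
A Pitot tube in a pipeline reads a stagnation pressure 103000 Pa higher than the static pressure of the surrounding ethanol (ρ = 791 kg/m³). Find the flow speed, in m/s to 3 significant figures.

At the stagnation point the flow is brought to rest, so Bernoulli gives P_stag − P_static = ½ρv².
v = √(2ΔP/ρ) = √(2·103000/791) = 16.1 m/s.

v ≈ 16.1 m/s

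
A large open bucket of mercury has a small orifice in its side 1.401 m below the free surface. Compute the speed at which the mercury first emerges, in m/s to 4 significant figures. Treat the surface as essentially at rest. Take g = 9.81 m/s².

Torricelli's result v = √(2gh) gives v = √(2·9.81·1.401) = 5.243 m/s.

v ≈ 5.243 m/s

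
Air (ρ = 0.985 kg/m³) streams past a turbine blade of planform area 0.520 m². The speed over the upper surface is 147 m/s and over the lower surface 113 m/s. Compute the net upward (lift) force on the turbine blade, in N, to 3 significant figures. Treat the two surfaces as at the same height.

From P + ½ρv² = const at equal height, P_low − P_up = ½ρ(v_up² − v_low²).
ΔP = ½·0.985·(147² − 113²) = 4350 Pa.
Lift = ΔP · A = 4350 × 0.520 = 2260 N.

F ≈ 2260 N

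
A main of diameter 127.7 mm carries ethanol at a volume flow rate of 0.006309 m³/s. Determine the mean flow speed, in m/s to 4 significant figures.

v ≈ 0.4926 m/s

Q = 0.006309 m³/s = 0.006309 m³/s.
v = Q/A = 0.006309 / 0.01281 = 0.4926 m/s.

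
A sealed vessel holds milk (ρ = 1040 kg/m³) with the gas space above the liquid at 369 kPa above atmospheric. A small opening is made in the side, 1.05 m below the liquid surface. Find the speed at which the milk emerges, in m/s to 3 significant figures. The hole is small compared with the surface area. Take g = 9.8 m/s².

v = 27.0 m/s

Take point 1 at the surface (v₁ ≈ 0) and point 2 at the hole (at atmospheric pressure). Bernoulli: P₁ + ρg h = P_atm + ½ρv₂².
With P₁ − P_atm = 369000 Pa, v₂ = √(2gh + 2ΔP/ρ) = √(2·9.8·1.05 + 2·369000/1040) = 27.0 m/s.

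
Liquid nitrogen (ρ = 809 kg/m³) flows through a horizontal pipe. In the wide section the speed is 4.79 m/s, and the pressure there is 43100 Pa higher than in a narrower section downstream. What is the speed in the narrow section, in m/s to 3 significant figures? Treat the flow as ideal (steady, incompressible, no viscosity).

Horizontal Bernoulli: P₁ + ½ρv₁² = P₂ + ½ρv₂², so v₂² = v₁² + 2(P₁ − P₂)/ρ.
v₂ = √(4.79² + 2·43100/809) = √(22.9 + 107) = 11.4 m/s.

v₂ ≈ 11.4 m/s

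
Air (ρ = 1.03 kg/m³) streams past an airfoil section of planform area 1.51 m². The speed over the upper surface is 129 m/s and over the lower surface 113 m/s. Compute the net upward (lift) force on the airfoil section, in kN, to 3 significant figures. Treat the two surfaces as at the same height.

3.01 kN

From P + ½ρv² = const at equal height, P_low − P_up = ½ρ(v_up² − v_low²).
ΔP = ½·1.03·(129² − 113²) = 1990 Pa.
Lift = ΔP · A = 1990 × 1.51 = 3010 N.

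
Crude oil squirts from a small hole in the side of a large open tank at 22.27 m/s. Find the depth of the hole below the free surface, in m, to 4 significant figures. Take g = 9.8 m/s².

For a small hole in a large open tank, ½v² = gh, giving h = v²/(2g).
h = 22.27²/(2·9.8) = 496.0/19.60 = 25.30 m.

h = 25.30 m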